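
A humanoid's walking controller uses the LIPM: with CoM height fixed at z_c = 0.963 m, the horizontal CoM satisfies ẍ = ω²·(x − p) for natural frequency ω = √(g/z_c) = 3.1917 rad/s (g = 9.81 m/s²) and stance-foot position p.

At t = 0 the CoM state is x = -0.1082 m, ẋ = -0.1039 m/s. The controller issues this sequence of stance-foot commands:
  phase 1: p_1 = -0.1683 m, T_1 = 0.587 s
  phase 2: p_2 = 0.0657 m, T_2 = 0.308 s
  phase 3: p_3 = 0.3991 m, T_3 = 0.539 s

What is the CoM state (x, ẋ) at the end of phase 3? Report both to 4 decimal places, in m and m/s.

phase 1: p=-0.1683, T=0.587, ωT=1.873528, cosh=3.332404, sinh=3.178823; start (x,ẋ)=(-0.108200, -0.103900) → end (x,ẋ)=(-0.071503, 0.263529)
phase 2: p=0.0657, T=0.308, ωT=0.983044, cosh=1.523374, sinh=1.149204; start (x,ẋ)=(-0.071503, 0.263529) → end (x,ẋ)=(-0.048426, -0.101797)
phase 3: p=0.3991, T=0.539, ωT=1.720326, cosh=2.882679, sinh=2.703672; start (x,ẋ)=(-0.048426, -0.101797) → end (x,ẋ)=(-0.977205, -4.155287)

x = -0.9772, ẋ = -4.1553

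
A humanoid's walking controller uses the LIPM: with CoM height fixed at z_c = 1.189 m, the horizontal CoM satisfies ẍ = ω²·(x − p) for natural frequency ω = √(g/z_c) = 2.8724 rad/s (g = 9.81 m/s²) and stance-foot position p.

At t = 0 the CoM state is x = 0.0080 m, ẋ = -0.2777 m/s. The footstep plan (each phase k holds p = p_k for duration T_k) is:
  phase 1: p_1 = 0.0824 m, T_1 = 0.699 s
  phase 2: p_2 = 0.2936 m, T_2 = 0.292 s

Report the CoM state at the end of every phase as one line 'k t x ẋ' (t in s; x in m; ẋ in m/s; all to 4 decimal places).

1 0.6990 -0.5531 -1.8340
2 0.9910 -1.4694 -4.8055

phase 1: p=0.0824, T=0.699, ωT=2.007808, cosh=3.790628, sinh=3.656345; start (x,ẋ)=(0.008000, -0.277700) → end (x,ẋ)=(-0.553114, -1.834042)
phase 2: p=0.2936, T=0.292, ωT=0.838741, cosh=1.372853, sinh=0.940599; start (x,ẋ)=(-0.553114, -1.834042) → end (x,ẋ)=(-1.469391, -4.805501)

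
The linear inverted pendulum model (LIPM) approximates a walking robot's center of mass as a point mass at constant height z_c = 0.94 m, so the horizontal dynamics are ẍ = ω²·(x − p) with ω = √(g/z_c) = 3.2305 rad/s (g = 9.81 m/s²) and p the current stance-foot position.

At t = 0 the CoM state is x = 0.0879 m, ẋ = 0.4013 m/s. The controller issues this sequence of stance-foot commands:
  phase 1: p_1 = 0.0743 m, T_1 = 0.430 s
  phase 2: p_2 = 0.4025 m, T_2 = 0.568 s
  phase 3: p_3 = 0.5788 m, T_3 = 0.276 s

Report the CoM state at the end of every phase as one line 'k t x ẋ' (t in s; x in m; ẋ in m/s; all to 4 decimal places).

phase 1: p=0.0743, T=0.430, ωT=1.389115, cosh=2.130297, sinh=1.881001; start (x,ẋ)=(0.087900, 0.401300) → end (x,ẋ)=(0.336934, 0.937530)
phase 2: p=0.4025, T=0.568, ωT=1.834924, cosh=3.212142, sinh=3.052516; start (x,ẋ)=(0.336934, 0.937530) → end (x,ẋ)=(1.077770, 2.364925)
phase 3: p=0.5788, T=0.276, ωT=0.891618, cosh=1.424532, sinh=1.014541; start (x,ẋ)=(1.077770, 2.364925) → end (x,ẋ)=(2.032305, 5.004273)

1 0.4300 0.3369 0.9375
2 0.9980 1.0778 2.3649
3 1.2740 2.0323 5.0043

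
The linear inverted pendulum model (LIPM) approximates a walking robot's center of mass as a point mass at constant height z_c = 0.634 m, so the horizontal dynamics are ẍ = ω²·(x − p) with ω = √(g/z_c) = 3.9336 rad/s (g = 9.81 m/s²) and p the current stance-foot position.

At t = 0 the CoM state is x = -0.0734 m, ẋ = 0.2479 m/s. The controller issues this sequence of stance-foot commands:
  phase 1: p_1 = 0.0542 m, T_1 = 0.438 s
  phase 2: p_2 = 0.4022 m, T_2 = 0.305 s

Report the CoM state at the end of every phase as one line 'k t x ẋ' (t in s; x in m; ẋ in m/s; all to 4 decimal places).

phase 1: p=0.0542, T=0.438, ωT=1.722917, cosh=2.889693, sinh=2.711148; start (x,ẋ)=(-0.073400, 0.247900) → end (x,ẋ)=(-0.143665, -0.644445)
phase 2: p=0.4022, T=0.305, ωT=1.199748, cosh=1.810275, sinh=1.509005; start (x,ẋ)=(-0.143665, -0.644445) → end (x,ẋ)=(-0.833188, -4.406781)

1 0.4380 -0.1437 -0.6444
2 0.7430 -0.8332 -4.4068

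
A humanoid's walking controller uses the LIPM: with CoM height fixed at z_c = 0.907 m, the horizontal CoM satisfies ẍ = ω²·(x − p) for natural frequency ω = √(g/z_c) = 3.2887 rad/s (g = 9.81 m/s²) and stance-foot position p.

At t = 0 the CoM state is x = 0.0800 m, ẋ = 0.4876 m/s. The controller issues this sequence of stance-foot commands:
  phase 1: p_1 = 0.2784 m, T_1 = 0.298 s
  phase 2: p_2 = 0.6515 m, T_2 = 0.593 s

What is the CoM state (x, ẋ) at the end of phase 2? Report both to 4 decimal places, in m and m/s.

x = -1.1653, ẋ = -5.7396

phase 1: p=0.2784, T=0.298, ωT=0.980033, cosh=1.519921, sinh=1.144622; start (x,ẋ)=(0.080000, 0.487600) → end (x,ẋ)=(0.146555, -0.005727)
phase 2: p=0.6515, T=0.593, ωT=1.950199, cosh=3.586166, sinh=3.443921; start (x,ẋ)=(0.146555, -0.005727) → end (x,ẋ)=(-1.165313, -5.739553)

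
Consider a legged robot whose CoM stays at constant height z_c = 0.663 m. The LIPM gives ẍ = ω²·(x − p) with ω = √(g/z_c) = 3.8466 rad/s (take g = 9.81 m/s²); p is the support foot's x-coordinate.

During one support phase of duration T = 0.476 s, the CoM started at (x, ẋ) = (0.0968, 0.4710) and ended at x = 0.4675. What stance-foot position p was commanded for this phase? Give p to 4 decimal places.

ωT = 3.8466·0.476 = 1.830982; cosh(ωT) = 3.200133, sinh(ωT) = 3.039876
x(T) = p + (x₀−p)·cosh(ωT) + (ẋ₀/ω)·sinh(ωT) ⇒ p·(1 − cosh) = x(T) − x₀·cosh − (ẋ₀/ω)·sinh
numerator   = 0.4675 − (0.0968)·3.200133 − (0.4710/3.8466)·3.039876 = -0.214493
denominator = 1 − 3.200133 = -2.200133
p = -0.214493 / -2.200133 = 0.0975

p = 0.0975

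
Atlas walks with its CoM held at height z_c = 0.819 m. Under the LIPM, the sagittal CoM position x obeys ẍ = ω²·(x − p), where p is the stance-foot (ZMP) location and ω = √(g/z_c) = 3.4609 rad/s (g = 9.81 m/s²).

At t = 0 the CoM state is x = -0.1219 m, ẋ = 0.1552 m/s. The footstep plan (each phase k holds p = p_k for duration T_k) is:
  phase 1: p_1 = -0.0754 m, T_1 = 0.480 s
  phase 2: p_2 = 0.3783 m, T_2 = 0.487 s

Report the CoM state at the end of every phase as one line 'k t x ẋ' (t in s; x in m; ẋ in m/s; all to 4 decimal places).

phase 1: p=-0.0754, T=0.480, ωT=1.661232, cosh=2.727850, sinh=2.537945; start (x,ẋ)=(-0.121900, 0.155200) → end (x,ẋ)=(-0.088434, 0.014926)
phase 2: p=0.3783, T=0.487, ωT=1.685458, cosh=2.790141, sinh=2.604782; start (x,ẋ)=(-0.088434, 0.014926) → end (x,ẋ)=(-0.912719, -4.165908)

1 0.4800 -0.0884 0.0149
2 0.9670 -0.9127 -4.1659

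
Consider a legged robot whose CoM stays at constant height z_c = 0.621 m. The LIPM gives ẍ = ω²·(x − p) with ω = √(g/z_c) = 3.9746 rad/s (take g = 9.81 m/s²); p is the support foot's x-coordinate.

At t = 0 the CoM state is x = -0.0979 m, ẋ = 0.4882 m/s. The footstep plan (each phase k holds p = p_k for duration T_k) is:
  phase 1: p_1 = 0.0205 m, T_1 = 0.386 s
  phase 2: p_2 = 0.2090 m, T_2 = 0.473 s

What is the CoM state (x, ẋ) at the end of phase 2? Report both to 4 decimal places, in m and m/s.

x = -0.3597, ẋ = -2.1145

phase 1: p=0.0205, T=0.386, ωT=1.534196, cosh=2.426611, sinh=2.210982; start (x,ẋ)=(-0.097900, 0.488200) → end (x,ẋ)=(0.004764, 0.144200)
phase 2: p=0.2090, T=0.473, ωT=1.879986, cosh=3.353002, sinh=3.200410; start (x,ẋ)=(0.004764, 0.144200) → end (x,ẋ)=(-0.359692, -2.114450)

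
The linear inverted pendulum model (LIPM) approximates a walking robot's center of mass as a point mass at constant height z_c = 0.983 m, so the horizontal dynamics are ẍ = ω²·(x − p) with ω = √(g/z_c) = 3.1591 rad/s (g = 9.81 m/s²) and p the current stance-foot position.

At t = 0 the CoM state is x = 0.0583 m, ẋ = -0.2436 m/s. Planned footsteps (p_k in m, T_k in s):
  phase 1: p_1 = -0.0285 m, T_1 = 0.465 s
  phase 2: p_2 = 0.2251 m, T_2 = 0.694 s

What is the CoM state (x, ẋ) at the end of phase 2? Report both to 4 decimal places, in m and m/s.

phase 1: p=-0.0285, T=0.465, ωT=1.468982, cosh=2.287484, sinh=2.057324; start (x,ẋ)=(0.058300, -0.243600) → end (x,ẋ)=(0.011412, 0.006908)
phase 2: p=0.2251, T=0.694, ωT=2.192415, cosh=4.534234, sinh=4.422587; start (x,ẋ)=(0.011412, 0.006908) → end (x,ẋ)=(-0.734140, -2.954197)

x = -0.7341, ẋ = -2.9542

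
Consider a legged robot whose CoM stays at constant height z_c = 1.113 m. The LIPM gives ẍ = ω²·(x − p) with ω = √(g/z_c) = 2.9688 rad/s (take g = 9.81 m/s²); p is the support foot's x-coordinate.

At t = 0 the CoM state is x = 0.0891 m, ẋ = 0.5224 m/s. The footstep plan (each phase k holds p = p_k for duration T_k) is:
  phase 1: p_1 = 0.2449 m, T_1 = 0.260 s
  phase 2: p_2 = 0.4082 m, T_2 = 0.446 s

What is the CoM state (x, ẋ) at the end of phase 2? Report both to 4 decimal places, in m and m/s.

x = 0.1412, ẋ = -0.5427

phase 1: p=0.2449, T=0.260, ωT=0.771888, cosh=1.312994, sinh=0.850854; start (x,ẋ)=(0.089100, 0.522400) → end (x,ẋ)=(0.190055, 0.292355)
phase 2: p=0.4082, T=0.446, ωT=1.324085, cosh=2.012395, sinh=1.746349; start (x,ẋ)=(0.190055, 0.292355) → end (x,ẋ)=(0.141178, -0.542654)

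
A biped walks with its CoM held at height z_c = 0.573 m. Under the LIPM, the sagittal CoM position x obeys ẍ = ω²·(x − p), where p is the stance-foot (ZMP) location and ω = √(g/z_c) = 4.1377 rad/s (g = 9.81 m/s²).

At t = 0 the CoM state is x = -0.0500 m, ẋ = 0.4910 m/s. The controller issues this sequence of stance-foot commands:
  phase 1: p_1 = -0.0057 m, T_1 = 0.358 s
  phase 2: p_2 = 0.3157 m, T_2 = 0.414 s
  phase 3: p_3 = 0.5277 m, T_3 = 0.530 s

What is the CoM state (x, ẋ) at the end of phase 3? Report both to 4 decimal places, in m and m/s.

phase 1: p=-0.0057, T=0.358, ωT=1.481297, cosh=2.312994, sinh=2.085651; start (x,ẋ)=(-0.050000, 0.491000) → end (x,ẋ)=(0.139328, 0.753380)
phase 2: p=0.3157, T=0.414, ωT=1.713008, cosh=2.862970, sinh=2.682647; start (x,ẋ)=(0.139328, 0.753380) → end (x,ẋ)=(0.299201, 0.199178)
phase 3: p=0.5277, T=0.530, ωT=2.192981, cosh=4.536736, sinh=4.425153; start (x,ẋ)=(0.299201, 0.199178) → end (x,ẋ)=(-0.295925, -3.280192)

x = -0.2959, ẋ = -3.2802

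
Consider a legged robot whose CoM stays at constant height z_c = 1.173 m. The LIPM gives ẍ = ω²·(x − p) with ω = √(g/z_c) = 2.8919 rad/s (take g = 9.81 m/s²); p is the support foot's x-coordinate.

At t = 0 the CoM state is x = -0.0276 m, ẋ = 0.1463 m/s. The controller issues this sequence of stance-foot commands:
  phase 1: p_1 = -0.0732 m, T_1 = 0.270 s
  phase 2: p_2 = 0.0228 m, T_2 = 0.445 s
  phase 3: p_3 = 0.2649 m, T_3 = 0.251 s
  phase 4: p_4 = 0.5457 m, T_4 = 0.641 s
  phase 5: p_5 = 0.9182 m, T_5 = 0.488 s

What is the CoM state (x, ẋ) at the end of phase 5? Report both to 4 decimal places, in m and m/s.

phase 1: p=-0.0732, T=0.270, ωT=0.780813, cosh=1.320640, sinh=0.862607; start (x,ẋ)=(-0.027600, 0.146300) → end (x,ẋ)=(0.030660, 0.306962)
phase 2: p=0.0228, T=0.445, ωT=1.286895, cosh=1.948826, sinh=1.672700; start (x,ẋ)=(0.030660, 0.306962) → end (x,ẋ)=(0.215667, 0.636237)
phase 3: p=0.2649, T=0.251, ωT=0.725867, cosh=1.275213, sinh=0.791308; start (x,ẋ)=(0.215667, 0.636237) → end (x,ẋ)=(0.376211, 0.698675)
phase 4: p=0.5457, T=0.641, ωT=1.853708, cosh=3.270050, sinh=3.113395; start (x,ẋ)=(0.376211, 0.698675) → end (x,ẋ)=(0.743651, 0.758688)
phase 5: p=0.9182, T=0.488, ωT=1.411247, cosh=2.172453, sinh=1.928614; start (x,ẋ)=(0.743651, 0.758688) → end (x,ẋ)=(1.044971, 0.674691)

x = 1.0450, ẋ = 0.6747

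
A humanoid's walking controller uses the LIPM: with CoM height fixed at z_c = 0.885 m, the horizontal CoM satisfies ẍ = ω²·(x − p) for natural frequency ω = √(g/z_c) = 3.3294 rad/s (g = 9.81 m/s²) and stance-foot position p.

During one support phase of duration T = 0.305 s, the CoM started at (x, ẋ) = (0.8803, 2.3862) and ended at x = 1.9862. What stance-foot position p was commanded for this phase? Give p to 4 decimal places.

ωT = 3.3294·0.305 = 1.015467; cosh(ωT) = 1.561443, sinh(ωT) = 1.199210
x(T) = p + (x₀−p)·cosh(ωT) + (ẋ₀/ω)·sinh(ωT) ⇒ p·(1 − cosh) = x(T) − x₀·cosh − (ẋ₀/ω)·sinh
numerator   = 1.9862 − (0.8803)·1.561443 − (2.3862/3.3294)·1.199210 = -0.247818
denominator = 1 − 1.561443 = -0.561443
p = -0.247818 / -0.561443 = 0.4414

p = 0.4414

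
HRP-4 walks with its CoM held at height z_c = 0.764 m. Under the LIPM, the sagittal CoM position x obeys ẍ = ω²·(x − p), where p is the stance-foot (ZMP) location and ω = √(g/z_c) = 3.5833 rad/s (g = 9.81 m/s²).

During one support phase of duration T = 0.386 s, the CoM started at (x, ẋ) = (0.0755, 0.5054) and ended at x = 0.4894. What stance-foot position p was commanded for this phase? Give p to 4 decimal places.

p = -0.0589

ωT = 3.5833·0.386 = 1.383154; cosh(ωT) = 2.119122, sinh(ωT) = 1.868336
x(T) = p + (x₀−p)·cosh(ωT) + (ẋ₀/ω)·sinh(ωT) ⇒ p·(1 − cosh) = x(T) − x₀·cosh − (ẋ₀/ω)·sinh
numerator   = 0.4894 − (0.0755)·2.119122 − (0.5054/3.5833)·1.868336 = 0.065890
denominator = 1 − 2.119122 = -1.119122
p = 0.065890 / -1.119122 = -0.0589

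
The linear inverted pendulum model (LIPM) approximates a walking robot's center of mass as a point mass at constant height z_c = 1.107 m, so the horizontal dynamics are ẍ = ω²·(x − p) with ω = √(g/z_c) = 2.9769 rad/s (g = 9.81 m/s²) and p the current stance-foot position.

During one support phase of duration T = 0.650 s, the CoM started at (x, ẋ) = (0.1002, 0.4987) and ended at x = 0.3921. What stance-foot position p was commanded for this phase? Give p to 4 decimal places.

ωT = 2.9769·0.650 = 1.934985; cosh(ωT) = 3.534183, sinh(ωT) = 3.389757
x(T) = p + (x₀−p)·cosh(ωT) + (ẋ₀/ω)·sinh(ωT) ⇒ p·(1 − cosh) = x(T) − x₀·cosh − (ẋ₀/ω)·sinh
numerator   = 0.3921 − (0.1002)·3.534183 − (0.4987/2.9769)·3.389757 = -0.529888
denominator = 1 − 3.534183 = -2.534183
p = -0.529888 / -2.534183 = 0.2091

p = 0.2091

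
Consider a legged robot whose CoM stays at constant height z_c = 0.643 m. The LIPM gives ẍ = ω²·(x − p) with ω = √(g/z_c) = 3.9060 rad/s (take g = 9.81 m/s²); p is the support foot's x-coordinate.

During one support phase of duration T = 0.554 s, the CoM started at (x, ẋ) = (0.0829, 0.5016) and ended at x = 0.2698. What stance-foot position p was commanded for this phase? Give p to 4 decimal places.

p = 0.1898

ωT = 3.9060·0.554 = 2.163924; cosh(ωT) = 4.410052, sinh(ωT) = 4.295178
x(T) = p + (x₀−p)·cosh(ωT) + (ẋ₀/ω)·sinh(ωT) ⇒ p·(1 − cosh) = x(T) − x₀·cosh − (ẋ₀/ω)·sinh
numerator   = 0.2698 − (0.0829)·4.410052 − (0.5016/3.9060)·4.295178 = -0.647371
denominator = 1 − 4.410052 = -3.410052
p = -0.647371 / -3.410052 = 0.1898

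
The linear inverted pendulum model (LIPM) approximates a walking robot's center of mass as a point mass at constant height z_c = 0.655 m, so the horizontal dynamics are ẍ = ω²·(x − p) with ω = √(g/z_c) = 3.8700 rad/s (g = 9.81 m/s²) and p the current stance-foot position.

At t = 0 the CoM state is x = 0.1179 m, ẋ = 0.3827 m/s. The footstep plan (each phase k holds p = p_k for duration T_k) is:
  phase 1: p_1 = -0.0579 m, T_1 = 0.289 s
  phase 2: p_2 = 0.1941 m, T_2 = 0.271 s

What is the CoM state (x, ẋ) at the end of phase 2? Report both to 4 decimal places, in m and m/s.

phase 1: p=-0.0579, T=0.289, ωT=1.118430, cosh=1.693419, sinh=1.366627; start (x,ẋ)=(0.117900, 0.382700) → end (x,ẋ)=(0.374947, 1.577851)
phase 2: p=0.1941, T=0.271, ωT=1.048770, cosh=1.602253, sinh=1.251885; start (x,ẋ)=(0.374947, 1.577851) → end (x,ẋ)=(0.994273, 3.404285)

x = 0.9943, ẋ = 3.4043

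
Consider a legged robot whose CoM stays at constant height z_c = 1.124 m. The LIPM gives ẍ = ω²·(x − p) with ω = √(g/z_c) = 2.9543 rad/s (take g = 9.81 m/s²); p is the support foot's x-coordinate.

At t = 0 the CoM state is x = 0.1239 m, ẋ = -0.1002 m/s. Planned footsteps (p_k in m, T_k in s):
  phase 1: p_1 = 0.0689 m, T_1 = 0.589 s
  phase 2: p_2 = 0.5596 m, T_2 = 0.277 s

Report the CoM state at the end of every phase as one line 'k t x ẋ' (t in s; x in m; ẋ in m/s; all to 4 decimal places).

phase 1: p=0.0689, T=0.589, ωT=1.740083, cosh=2.936660, sinh=2.761154; start (x,ẋ)=(0.123900, -0.100200) → end (x,ẋ)=(0.136767, 0.154397)
phase 2: p=0.5596, T=0.277, ωT=0.818341, cosh=1.353950, sinh=0.912787; start (x,ẋ)=(0.136767, 0.154397) → end (x,ẋ)=(0.034809, -0.931185)

1 0.5890 0.1368 0.1544
2 0.8660 0.0348 -0.9312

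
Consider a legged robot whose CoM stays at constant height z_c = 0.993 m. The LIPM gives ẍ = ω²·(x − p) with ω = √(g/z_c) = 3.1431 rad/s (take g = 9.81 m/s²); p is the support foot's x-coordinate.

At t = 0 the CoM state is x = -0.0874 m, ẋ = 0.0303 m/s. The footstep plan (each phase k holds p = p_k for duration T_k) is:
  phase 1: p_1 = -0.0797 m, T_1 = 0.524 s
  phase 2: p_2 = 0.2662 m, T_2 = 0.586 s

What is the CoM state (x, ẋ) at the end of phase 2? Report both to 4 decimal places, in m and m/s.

x = -0.8207, ẋ = -3.2423

phase 1: p=-0.0797, T=0.524, ωT=1.646984, cosh=2.691966, sinh=2.499336; start (x,ẋ)=(-0.087400, 0.030300) → end (x,ẋ)=(-0.076334, 0.021078)
phase 2: p=0.2662, T=0.586, ωT=1.841857, cosh=3.233381, sinh=3.074858; start (x,ẋ)=(-0.076334, 0.021078) → end (x,ẋ)=(-0.820723, -3.242298)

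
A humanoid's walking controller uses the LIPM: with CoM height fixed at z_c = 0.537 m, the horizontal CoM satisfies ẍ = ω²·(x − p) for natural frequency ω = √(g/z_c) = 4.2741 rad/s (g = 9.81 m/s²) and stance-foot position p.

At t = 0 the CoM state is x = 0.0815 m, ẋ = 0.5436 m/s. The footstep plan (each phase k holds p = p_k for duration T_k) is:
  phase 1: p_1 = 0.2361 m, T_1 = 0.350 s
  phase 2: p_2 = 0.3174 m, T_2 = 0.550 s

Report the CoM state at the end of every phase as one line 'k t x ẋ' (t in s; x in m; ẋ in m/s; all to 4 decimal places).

1 0.3500 0.1434 -0.1266
2 0.9000 -0.7581 -4.5379

phase 1: p=0.2361, T=0.350, ωT=1.495935, cosh=2.343774, sinh=2.119734; start (x,ẋ)=(0.081500, 0.543600) → end (x,ẋ)=(0.143350, -0.126594)
phase 2: p=0.3174, T=0.550, ωT=2.350755, cosh=5.294393, sinh=5.199096; start (x,ẋ)=(0.143350, -0.126594) → end (x,ẋ)=(-0.758079, -4.537876)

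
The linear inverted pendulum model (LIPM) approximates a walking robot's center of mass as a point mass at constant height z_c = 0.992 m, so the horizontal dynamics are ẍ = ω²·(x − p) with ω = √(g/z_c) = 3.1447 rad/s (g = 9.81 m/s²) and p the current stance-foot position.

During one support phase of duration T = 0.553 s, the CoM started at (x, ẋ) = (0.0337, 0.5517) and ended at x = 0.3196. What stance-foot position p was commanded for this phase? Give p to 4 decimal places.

ωT = 3.1447·0.553 = 1.739019; cosh(ωT) = 2.933725, sinh(ωT) = 2.758032
x(T) = p + (x₀−p)·cosh(ωT) + (ẋ₀/ω)·sinh(ωT) ⇒ p·(1 − cosh) = x(T) − x₀·cosh − (ẋ₀/ω)·sinh
numerator   = 0.3196 − (0.0337)·2.933725 − (0.5517/3.1447)·2.758032 = -0.263130
denominator = 1 − 2.933725 = -1.933725
p = -0.263130 / -1.933725 = 0.1361

p = 0.1361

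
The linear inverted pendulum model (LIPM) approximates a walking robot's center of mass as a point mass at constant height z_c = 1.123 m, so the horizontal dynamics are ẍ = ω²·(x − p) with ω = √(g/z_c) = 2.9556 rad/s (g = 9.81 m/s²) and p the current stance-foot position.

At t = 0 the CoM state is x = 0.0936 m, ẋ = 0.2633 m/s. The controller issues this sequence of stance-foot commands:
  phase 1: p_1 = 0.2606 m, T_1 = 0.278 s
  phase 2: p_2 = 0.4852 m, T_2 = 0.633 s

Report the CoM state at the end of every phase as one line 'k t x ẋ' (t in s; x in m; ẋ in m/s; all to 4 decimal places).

1 0.2780 0.1157 -0.0955
2 0.9110 -0.8454 -3.7793

phase 1: p=0.2606, T=0.278, ωT=0.821657, cosh=1.356984, sinh=0.917281; start (x,ẋ)=(0.093600, 0.263300) → end (x,ẋ)=(0.115700, -0.095463)
phase 2: p=0.4852, T=0.633, ωT=1.870895, cosh=3.324045, sinh=3.170059; start (x,ẋ)=(0.115700, -0.095463) → end (x,ẋ)=(-0.845425, -3.779327)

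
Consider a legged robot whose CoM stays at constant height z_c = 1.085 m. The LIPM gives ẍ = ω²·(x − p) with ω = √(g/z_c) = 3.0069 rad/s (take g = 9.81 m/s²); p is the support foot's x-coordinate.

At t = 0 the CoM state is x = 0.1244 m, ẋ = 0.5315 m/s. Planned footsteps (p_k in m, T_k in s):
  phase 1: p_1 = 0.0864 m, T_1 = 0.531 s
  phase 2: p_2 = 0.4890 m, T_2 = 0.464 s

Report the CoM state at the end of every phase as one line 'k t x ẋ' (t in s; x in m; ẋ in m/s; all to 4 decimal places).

1 0.5310 0.6024 1.6362
2 0.9950 1.7625 4.1503

phase 1: p=0.0864, T=0.531, ωT=1.596664, cosh=2.569554, sinh=2.366982; start (x,ẋ)=(0.124400, 0.531500) → end (x,ẋ)=(0.602431, 1.636174)
phase 2: p=0.4890, T=0.464, ωT=1.395202, cosh=2.141786, sinh=1.894003; start (x,ẋ)=(0.602431, 1.636174) → end (x,ẋ)=(1.762548, 4.150334)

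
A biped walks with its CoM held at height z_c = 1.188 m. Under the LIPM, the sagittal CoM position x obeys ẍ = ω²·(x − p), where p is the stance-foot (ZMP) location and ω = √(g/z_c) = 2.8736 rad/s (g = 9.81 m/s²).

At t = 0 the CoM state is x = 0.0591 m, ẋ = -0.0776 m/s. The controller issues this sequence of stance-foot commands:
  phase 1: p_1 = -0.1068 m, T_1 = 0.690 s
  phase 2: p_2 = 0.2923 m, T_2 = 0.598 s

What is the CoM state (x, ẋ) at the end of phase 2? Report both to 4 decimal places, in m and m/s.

x = 1.9586, ẋ = 4.9803

phase 1: p=-0.1068, T=0.690, ωT=1.982784, cosh=3.700310, sinh=3.562625; start (x,ẋ)=(0.059100, -0.077600) → end (x,ẋ)=(0.410875, 1.411267)
phase 2: p=0.2923, T=0.598, ωT=1.718413, cosh=2.877511, sinh=2.698161; start (x,ẋ)=(0.410875, 1.411267) → end (x,ẋ)=(1.958606, 4.980297)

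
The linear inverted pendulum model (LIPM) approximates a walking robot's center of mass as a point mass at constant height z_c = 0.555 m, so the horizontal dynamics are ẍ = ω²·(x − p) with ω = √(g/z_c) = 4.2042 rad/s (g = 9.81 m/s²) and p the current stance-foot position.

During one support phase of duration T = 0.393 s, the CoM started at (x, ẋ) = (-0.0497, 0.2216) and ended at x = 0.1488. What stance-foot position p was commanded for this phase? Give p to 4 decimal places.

ωT = 4.2042·0.393 = 1.652251; cosh(ωT) = 2.705165, sinh(ωT) = 2.513547
x(T) = p + (x₀−p)·cosh(ωT) + (ẋ₀/ω)·sinh(ωT) ⇒ p·(1 − cosh) = x(T) − x₀·cosh − (ẋ₀/ω)·sinh
numerator   = 0.1488 − (-0.0497)·2.705165 − (0.2216/4.2042)·2.513547 = 0.150760
denominator = 1 − 2.705165 = -1.705165
p = 0.150760 / -1.705165 = -0.0884

p = -0.0884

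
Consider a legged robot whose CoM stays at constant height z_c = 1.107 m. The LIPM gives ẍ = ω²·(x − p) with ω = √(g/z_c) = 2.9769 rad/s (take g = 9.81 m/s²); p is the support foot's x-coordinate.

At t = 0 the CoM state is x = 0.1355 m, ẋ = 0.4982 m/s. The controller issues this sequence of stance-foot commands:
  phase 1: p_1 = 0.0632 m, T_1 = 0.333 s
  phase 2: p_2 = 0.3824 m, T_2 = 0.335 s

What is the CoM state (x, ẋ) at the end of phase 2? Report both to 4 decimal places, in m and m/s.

phase 1: p=0.0632, T=0.333, ωT=0.991308, cosh=1.532924, sinh=1.161833; start (x,ẋ)=(0.135500, 0.498200) → end (x,ẋ)=(0.368469, 1.013764)
phase 2: p=0.3824, T=0.335, ωT=0.997262, cosh=1.539868, sinh=1.170980; start (x,ẋ)=(0.368469, 1.013764) → end (x,ẋ)=(0.759718, 1.512501)

x = 0.7597, ẋ = 1.5125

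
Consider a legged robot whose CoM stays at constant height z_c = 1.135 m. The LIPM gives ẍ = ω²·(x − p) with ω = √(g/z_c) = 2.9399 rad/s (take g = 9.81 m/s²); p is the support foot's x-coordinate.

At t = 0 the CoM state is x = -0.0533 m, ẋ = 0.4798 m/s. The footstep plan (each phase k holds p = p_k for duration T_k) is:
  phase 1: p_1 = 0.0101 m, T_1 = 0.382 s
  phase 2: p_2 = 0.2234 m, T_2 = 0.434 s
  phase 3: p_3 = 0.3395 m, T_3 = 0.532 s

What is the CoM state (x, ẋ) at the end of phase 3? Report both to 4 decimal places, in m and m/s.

phase 1: p=0.0101, T=0.382, ωT=1.123042, cosh=1.699740, sinh=1.374451; start (x,ẋ)=(-0.053300, 0.479800) → end (x,ẋ)=(0.126651, 0.559352)
phase 2: p=0.2234, T=0.434, ωT=1.275917, cosh=1.930579, sinh=1.651404; start (x,ẋ)=(0.126651, 0.559352) → end (x,ẋ)=(0.350818, 0.610159)
phase 3: p=0.3395, T=0.532, ωT=1.564027, cosh=2.493657, sinh=2.284366; start (x,ẋ)=(0.350818, 0.610159) → end (x,ẋ)=(0.841829, 1.597535)

x = 0.8418, ẋ = 1.5975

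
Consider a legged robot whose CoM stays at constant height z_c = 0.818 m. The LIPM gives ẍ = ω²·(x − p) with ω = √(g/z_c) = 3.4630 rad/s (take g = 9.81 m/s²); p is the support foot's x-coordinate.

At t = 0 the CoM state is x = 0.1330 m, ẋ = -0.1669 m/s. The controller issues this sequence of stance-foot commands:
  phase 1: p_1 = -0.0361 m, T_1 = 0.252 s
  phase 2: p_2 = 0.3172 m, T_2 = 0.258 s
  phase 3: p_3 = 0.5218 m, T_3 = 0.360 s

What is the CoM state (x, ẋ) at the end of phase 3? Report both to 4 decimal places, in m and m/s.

phase 1: p=-0.0361, T=0.252, ωT=0.872676, cosh=1.405569, sinh=0.987737; start (x,ẋ)=(0.133000, -0.166900) → end (x,ẋ)=(0.153978, 0.343823)
phase 2: p=0.3172, T=0.258, ωT=0.893454, cosh=1.426397, sinh=1.017158; start (x,ẋ)=(0.153978, 0.343823) → end (x,ẋ)=(0.185368, -0.084509)
phase 3: p=0.5218, T=0.360, ωT=1.246680, cosh=1.883116, sinh=1.595658; start (x,ẋ)=(0.185368, -0.084509) → end (x,ẋ)=(-0.150680, -2.018184)

x = -0.1507, ẋ = -2.0182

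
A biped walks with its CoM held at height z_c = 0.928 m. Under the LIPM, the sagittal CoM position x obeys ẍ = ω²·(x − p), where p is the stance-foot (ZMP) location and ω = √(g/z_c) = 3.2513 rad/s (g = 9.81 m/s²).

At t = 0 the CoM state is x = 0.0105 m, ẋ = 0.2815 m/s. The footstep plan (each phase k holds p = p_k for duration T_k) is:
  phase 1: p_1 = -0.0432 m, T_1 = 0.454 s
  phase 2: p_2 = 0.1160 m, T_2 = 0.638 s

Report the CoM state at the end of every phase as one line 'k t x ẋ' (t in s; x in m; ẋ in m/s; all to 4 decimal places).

phase 1: p=-0.0432, T=0.454, ωT=1.476090, cosh=2.302167, sinh=2.073637; start (x,ẋ)=(0.010500, 0.281500) → end (x,ẋ)=(0.259963, 1.010106)
phase 2: p=0.1160, T=0.638, ωT=2.074329, cosh=4.042424, sinh=3.916783; start (x,ẋ)=(0.259963, 1.010106) → end (x,ẋ)=(1.914818, 5.916599)

1 0.4540 0.2600 1.0101
2 1.0920 1.9148 5.9166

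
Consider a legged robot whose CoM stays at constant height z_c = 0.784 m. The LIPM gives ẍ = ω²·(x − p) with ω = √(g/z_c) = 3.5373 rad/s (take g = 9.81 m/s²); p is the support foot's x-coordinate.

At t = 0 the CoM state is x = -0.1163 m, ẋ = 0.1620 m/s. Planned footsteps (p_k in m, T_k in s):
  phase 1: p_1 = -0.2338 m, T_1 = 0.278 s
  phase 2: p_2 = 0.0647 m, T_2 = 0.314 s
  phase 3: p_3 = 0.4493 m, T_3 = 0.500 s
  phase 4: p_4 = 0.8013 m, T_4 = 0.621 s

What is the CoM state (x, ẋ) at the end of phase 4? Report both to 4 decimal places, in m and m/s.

x = 0.1077, ẋ = -2.2833

phase 1: p=-0.2338, T=0.278, ωT=0.983369, cosh=1.523749, sinh=1.149700; start (x,ẋ)=(-0.116300, 0.162000) → end (x,ẋ)=(-0.002106, 0.724700)
phase 2: p=0.0647, T=0.314, ωT=1.110712, cosh=1.682922, sinh=1.353598; start (x,ẋ)=(-0.002106, 0.724700) → end (x,ẋ)=(0.229588, 0.899742)
phase 3: p=0.4493, T=0.500, ωT=1.768650, cosh=3.016748, sinh=2.846185; start (x,ẋ)=(0.229588, 0.899742) → end (x,ẋ)=(0.510434, 0.502272)
phase 4: p=0.8013, T=0.621, ωT=2.196663, cosh=4.553062, sinh=4.441888; start (x,ẋ)=(0.510434, 0.502272) → end (x,ẋ)=(0.107688, -2.283291)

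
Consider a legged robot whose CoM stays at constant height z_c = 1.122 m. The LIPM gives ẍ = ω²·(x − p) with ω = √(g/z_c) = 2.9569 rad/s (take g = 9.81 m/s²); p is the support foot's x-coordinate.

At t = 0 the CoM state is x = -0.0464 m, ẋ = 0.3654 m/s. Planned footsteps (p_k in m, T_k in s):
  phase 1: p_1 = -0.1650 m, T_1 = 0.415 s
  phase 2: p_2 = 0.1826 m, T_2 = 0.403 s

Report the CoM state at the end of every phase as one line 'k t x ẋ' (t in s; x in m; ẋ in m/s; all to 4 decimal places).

phase 1: p=-0.1650, T=0.415, ωT=1.227113, cosh=1.852253, sinh=1.559115; start (x,ẋ)=(-0.046400, 0.365400) → end (x,ẋ)=(0.247345, 1.223577)
phase 2: p=0.1826, T=0.403, ωT=1.191631, cosh=1.798086, sinh=1.494360; start (x,ẋ)=(0.247345, 1.223577) → end (x,ẋ)=(0.917390, 2.486185)

1 0.4150 0.2473 1.2236
2 0.8180 0.9174 2.4862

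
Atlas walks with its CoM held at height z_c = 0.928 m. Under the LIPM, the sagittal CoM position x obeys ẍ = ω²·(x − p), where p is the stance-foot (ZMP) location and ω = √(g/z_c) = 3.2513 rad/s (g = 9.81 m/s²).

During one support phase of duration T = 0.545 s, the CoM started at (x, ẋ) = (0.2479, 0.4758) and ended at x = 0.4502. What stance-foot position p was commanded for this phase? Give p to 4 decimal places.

ωT = 3.2513·0.545 = 1.771959; cosh(ωT) = 3.026181, sinh(ωT) = 2.856181
x(T) = p + (x₀−p)·cosh(ωT) + (ẋ₀/ω)·sinh(ωT) ⇒ p·(1 − cosh) = x(T) − x₀·cosh − (ẋ₀/ω)·sinh
numerator   = 0.4502 − (0.2479)·3.026181 − (0.4758/3.2513)·2.856181 = -0.717968
denominator = 1 − 3.026181 = -2.026181
p = -0.717968 / -2.026181 = 0.3543

p = 0.3543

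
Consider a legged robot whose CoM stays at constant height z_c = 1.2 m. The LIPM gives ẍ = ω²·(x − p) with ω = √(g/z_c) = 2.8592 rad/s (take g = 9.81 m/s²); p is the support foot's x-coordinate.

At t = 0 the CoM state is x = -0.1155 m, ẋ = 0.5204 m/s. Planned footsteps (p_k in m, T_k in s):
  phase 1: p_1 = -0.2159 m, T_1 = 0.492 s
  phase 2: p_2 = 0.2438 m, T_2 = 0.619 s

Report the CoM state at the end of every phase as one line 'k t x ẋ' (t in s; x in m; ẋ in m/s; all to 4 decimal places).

1 0.4920 0.3506 1.6768
2 1.1110 2.2376 5.9344

phase 1: p=-0.2159, T=0.492, ωT=1.406726, cosh=2.163756, sinh=1.918812; start (x,ẋ)=(-0.115500, 0.520400) → end (x,ẋ)=(0.350582, 1.676840)
phase 2: p=0.2438, T=0.619, ωT=1.769845, cosh=3.020151, sinh=2.849791; start (x,ẋ)=(0.350582, 1.676840) → end (x,ẋ)=(2.237621, 5.934385)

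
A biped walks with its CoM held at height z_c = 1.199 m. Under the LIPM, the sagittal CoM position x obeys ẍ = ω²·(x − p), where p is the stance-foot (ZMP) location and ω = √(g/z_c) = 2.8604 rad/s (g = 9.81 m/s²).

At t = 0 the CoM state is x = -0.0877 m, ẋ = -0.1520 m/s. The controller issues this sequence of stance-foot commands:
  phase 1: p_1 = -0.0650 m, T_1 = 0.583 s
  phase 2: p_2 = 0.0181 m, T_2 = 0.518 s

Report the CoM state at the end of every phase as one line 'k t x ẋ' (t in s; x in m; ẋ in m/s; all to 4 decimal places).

phase 1: p=-0.0650, T=0.583, ωT=1.667613, cosh=2.744100, sinh=2.555403; start (x,ẋ)=(-0.087700, -0.152000) → end (x,ẋ)=(-0.263084, -0.583028)
phase 2: p=0.0181, T=0.518, ωT=1.481687, cosh=2.313809, sinh=2.086555; start (x,ẋ)=(-0.263084, -0.583028) → end (x,ẋ)=(-1.057803, -3.027228)

1 0.5830 -0.2631 -0.5830
2 1.1010 -1.0578 -3.0272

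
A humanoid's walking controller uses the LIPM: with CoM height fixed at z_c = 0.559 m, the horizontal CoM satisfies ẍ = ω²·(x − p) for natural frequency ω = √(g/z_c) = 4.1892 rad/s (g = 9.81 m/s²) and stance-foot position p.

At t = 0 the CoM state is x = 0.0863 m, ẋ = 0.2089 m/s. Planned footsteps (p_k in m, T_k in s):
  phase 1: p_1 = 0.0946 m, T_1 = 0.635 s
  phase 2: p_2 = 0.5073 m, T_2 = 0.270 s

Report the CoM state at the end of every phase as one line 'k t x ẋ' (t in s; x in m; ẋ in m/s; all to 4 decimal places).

1 0.6350 0.3897 1.2534
2 0.9050 0.7215 1.4607

phase 1: p=0.0946, T=0.635, ωT=2.660142, cosh=7.184129, sinh=7.114191; start (x,ẋ)=(0.086300, 0.208900) → end (x,ẋ)=(0.389730, 1.253402)
phase 2: p=0.5073, T=0.270, ωT=1.131084, cosh=1.710849, sinh=1.388165; start (x,ẋ)=(0.389730, 1.253402) → end (x,ẋ)=(0.721493, 1.460677)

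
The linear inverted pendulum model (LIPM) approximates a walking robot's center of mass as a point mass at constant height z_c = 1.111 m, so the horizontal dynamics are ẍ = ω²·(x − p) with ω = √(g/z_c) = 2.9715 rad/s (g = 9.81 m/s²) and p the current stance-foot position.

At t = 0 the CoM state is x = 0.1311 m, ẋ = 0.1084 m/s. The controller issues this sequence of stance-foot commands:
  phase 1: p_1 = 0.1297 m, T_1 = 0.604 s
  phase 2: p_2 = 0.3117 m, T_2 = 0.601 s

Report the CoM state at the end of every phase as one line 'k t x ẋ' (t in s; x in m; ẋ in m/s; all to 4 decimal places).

1 0.6040 0.2408 0.3474
2 1.2050 0.4331 0.4542

phase 1: p=0.1297, T=0.604, ωT=1.794786, cosh=3.092175, sinh=2.926012; start (x,ẋ)=(0.131100, 0.108400) → end (x,ẋ)=(0.240770, 0.347364)
phase 2: p=0.3117, T=0.601, ωT=1.785871, cosh=3.066213, sinh=2.898563; start (x,ẋ)=(0.240770, 0.347364) → end (x,ẋ)=(0.433050, 0.454164)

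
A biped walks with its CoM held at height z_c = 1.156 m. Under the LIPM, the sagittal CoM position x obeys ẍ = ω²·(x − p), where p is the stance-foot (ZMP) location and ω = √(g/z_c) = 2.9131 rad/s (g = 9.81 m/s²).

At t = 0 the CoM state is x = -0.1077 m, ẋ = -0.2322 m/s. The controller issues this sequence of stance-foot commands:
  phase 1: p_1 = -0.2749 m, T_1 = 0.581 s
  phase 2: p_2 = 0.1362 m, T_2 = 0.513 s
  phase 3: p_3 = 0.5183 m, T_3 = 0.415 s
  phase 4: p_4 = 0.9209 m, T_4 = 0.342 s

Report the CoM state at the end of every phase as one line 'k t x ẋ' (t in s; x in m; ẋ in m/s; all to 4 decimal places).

phase 1: p=-0.2749, T=0.581, ωT=1.692511, cosh=2.808582, sinh=2.624525; start (x,ẋ)=(-0.107700, -0.232200) → end (x,ẋ)=(-0.014503, 0.626176)
phase 2: p=0.1362, T=0.513, ωT=1.494420, cosh=2.340565, sinh=2.116187; start (x,ẋ)=(-0.014503, 0.626176) → end (x,ẋ)=(0.238347, 0.536571)
phase 3: p=0.5183, T=0.415, ωT=1.208936, cosh=1.824217, sinh=1.525703; start (x,ẋ)=(0.238347, 0.536571) → end (x,ẋ)=(0.288628, -0.265436)
phase 4: p=0.9209, T=0.342, ωT=0.996280, cosh=1.538720, sinh=1.169469; start (x,ẋ)=(0.288628, -0.265436) → end (x,ẋ)=(-0.158549, -2.562444)

1 0.5810 -0.0145 0.6262
2 1.0940 0.2383 0.5366
3 1.5090 0.2886 -0.2654
4 1.8510 -0.1585 -2.5624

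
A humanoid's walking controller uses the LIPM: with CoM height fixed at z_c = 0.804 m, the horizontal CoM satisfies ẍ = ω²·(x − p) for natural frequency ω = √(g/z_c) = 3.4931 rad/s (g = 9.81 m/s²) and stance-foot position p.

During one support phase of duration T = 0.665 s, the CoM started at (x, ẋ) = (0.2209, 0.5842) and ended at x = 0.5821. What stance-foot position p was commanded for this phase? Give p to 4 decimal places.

ωT = 3.4931·0.665 = 2.322912; cosh(ωT) = 5.151666, sinh(ωT) = 5.053678
x(T) = p + (x₀−p)·cosh(ωT) + (ẋ₀/ω)·sinh(ωT) ⇒ p·(1 − cosh) = x(T) − x₀·cosh − (ẋ₀/ω)·sinh
numerator   = 0.5821 − (0.2209)·5.151666 − (0.5842/3.4931)·5.053678 = -1.401100
denominator = 1 − 5.151666 = -4.151666
p = -1.401100 / -4.151666 = 0.3375

p = 0.3375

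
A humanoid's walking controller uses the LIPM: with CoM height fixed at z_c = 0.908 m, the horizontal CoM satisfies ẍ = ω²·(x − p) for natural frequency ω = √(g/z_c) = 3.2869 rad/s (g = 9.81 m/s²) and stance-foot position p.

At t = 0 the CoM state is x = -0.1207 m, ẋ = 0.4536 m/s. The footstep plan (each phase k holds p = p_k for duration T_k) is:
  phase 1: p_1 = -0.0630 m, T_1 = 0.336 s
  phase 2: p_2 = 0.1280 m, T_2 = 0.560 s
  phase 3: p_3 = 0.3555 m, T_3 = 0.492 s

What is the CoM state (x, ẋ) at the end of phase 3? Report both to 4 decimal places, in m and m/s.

x = 0.5701, ẋ = 0.8804

phase 1: p=-0.0630, T=0.336, ωT=1.104398, cosh=1.674409, sinh=1.342999; start (x,ẋ)=(-0.120700, 0.453600) → end (x,ẋ)=(0.025724, 0.504807)
phase 2: p=0.1280, T=0.560, ωT=1.840664, cosh=3.229716, sinh=3.071004; start (x,ẋ)=(0.025724, 0.504807) → end (x,ẋ)=(0.269326, 0.597997)
phase 3: p=0.3555, T=0.492, ωT=1.617155, cosh=2.618598, sinh=2.420136; start (x,ẋ)=(0.269326, 0.597997) → end (x,ẋ)=(0.570147, 0.880418)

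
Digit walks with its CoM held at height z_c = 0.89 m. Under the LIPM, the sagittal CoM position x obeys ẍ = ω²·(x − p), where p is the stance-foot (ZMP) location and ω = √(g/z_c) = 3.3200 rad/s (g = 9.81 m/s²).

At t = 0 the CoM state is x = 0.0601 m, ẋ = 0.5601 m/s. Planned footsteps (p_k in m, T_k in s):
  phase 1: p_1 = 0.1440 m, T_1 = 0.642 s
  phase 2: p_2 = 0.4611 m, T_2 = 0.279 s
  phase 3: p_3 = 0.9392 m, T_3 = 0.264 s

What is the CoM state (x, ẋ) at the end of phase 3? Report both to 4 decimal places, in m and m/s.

phase 1: p=0.1440, T=0.642, ωT=2.131440, cosh=4.272830, sinh=4.154163; start (x,ẋ)=(0.060100, 0.560100) → end (x,ẋ)=(0.486337, 1.236078)
phase 2: p=0.4611, T=0.279, ωT=0.926280, cosh=1.460561, sinh=1.064537; start (x,ẋ)=(0.486337, 1.236078) → end (x,ẋ)=(0.894301, 1.894562)
phase 3: p=0.9392, T=0.264, ωT=0.876480, cosh=1.409337, sinh=0.993091; start (x,ẋ)=(0.894301, 1.894562) → end (x,ẋ)=(1.442631, 2.522040)

x = 1.4426, ẋ = 2.5220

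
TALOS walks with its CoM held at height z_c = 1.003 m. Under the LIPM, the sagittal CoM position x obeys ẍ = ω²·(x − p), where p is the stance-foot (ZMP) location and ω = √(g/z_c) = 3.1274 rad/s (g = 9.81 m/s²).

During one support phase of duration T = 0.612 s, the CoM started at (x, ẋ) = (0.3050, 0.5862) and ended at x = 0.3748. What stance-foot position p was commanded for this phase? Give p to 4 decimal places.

ωT = 3.1274·0.612 = 1.913969; cosh(ωT) = 3.463719, sinh(ωT) = 3.316225
x(T) = p + (x₀−p)·cosh(ωT) + (ẋ₀/ω)·sinh(ωT) ⇒ p·(1 − cosh) = x(T) − x₀·cosh − (ẋ₀/ω)·sinh
numerator   = 0.3748 − (0.3050)·3.463719 − (0.5862/3.1274)·3.316225 = -1.303228
denominator = 1 − 3.463719 = -2.463719
p = -1.303228 / -2.463719 = 0.5290

p = 0.5290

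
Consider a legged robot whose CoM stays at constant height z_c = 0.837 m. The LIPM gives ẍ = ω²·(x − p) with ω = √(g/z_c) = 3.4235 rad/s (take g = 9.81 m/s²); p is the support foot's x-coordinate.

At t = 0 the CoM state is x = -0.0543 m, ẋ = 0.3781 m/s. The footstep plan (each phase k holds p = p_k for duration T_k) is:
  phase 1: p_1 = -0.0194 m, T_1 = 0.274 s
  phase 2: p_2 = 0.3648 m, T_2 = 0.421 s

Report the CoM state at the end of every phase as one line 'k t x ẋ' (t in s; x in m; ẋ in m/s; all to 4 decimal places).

1 0.2740 0.0487 0.4278
2 0.6950 -0.0914 -1.2044

phase 1: p=-0.0194, T=0.274, ωT=0.938039, cosh=1.473180, sinh=1.081786; start (x,ẋ)=(-0.054300, 0.378100) → end (x,ẋ)=(0.048661, 0.427758)
phase 2: p=0.3648, T=0.421, ωT=1.441294, cosh=2.231390, sinh=1.994769; start (x,ẋ)=(0.048661, 0.427758) → end (x,ẋ)=(-0.091388, -1.204447)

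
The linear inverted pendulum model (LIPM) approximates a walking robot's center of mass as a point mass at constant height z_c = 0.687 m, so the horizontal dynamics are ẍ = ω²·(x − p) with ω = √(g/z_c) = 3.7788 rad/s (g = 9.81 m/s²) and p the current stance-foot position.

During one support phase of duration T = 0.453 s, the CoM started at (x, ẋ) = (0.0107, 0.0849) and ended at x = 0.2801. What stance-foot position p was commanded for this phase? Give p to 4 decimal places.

ωT = 3.7788·0.453 = 1.711796; cosh(ωT) = 2.859722, sinh(ωT) = 2.679181
x(T) = p + (x₀−p)·cosh(ωT) + (ẋ₀/ω)·sinh(ωT) ⇒ p·(1 − cosh) = x(T) − x₀·cosh − (ẋ₀/ω)·sinh
numerator   = 0.2801 − (0.0107)·2.859722 − (0.0849/3.7788)·2.679181 = 0.189307
denominator = 1 − 2.859722 = -1.859722
p = 0.189307 / -1.859722 = -0.1018

p = -0.1018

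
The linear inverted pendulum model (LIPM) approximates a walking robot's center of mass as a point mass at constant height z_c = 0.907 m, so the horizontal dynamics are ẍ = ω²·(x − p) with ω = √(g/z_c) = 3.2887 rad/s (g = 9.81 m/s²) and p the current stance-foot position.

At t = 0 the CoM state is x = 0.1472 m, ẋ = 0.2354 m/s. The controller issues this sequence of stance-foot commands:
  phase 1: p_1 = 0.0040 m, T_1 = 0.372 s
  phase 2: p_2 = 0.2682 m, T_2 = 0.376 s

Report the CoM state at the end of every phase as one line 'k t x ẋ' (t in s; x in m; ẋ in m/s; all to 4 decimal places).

phase 1: p=0.0040, T=0.372, ωT=1.223396, cosh=1.846470, sinh=1.552241; start (x,ẋ)=(0.147200, 0.235400) → end (x,ẋ)=(0.379522, 1.165674)
phase 2: p=0.2682, T=0.376, ωT=1.236551, cosh=1.867050, sinh=1.576666; start (x,ẋ)=(0.379522, 1.165674) → end (x,ẋ)=(1.034890, 2.753595)

1 0.3720 0.3795 1.1657
2 0.7480 1.0349 2.7536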